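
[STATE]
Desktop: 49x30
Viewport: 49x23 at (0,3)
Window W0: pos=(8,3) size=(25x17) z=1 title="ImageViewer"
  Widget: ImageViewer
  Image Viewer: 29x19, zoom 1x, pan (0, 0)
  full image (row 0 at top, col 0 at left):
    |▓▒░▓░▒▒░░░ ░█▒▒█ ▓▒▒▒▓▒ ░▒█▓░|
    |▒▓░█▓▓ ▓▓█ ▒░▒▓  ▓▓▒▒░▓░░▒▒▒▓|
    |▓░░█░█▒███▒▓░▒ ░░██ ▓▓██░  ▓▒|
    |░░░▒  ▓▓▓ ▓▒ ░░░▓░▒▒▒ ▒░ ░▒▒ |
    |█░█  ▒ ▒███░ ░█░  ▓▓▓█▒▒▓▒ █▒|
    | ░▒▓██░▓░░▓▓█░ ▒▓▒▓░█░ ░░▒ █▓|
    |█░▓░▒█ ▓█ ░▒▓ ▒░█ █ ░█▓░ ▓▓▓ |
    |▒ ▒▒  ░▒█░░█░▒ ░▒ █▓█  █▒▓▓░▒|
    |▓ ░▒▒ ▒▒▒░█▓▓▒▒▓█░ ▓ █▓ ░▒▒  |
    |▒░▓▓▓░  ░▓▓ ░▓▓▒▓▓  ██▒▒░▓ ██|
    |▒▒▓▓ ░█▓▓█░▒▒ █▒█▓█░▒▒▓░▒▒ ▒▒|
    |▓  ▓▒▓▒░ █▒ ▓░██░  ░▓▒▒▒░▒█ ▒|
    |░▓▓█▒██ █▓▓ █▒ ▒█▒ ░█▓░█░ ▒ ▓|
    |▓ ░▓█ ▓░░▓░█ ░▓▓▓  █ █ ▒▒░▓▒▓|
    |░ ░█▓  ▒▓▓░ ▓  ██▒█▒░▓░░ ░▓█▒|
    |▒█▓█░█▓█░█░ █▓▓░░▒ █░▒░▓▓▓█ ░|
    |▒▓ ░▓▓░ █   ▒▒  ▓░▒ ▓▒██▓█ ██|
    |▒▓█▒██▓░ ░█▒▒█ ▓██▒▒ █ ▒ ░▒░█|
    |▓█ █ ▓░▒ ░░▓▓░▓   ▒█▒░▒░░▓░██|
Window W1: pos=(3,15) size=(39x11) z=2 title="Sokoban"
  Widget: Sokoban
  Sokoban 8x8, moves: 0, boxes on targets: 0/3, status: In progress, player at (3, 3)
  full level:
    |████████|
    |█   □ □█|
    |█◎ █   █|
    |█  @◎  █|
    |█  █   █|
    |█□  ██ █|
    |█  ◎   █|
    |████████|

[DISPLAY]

        ┏━━━━━━━━━━━━━━━━━━━━━━━┓                
        ┃ ImageViewer           ┃                
        ┠───────────────────────┨                
        ┃▓▒░▓░▒▒░░░ ░█▒▒█ ▓▒▒▒▓▒┃                
        ┃▒▓░█▓▓ ▓▓█ ▒░▒▓  ▓▓▒▒░▓┃                
        ┃▓░░█░█▒███▒▓░▒ ░░██ ▓▓█┃                
        ┃░░░▒  ▓▓▓ ▓▒ ░░░▓░▒▒▒ ▒┃                
        ┃█░█  ▒ ▒███░ ░█░  ▓▓▓█▒┃                
        ┃ ░▒▓██░▓░░▓▓█░ ▒▓▒▓░█░ ┃                
        ┃█░▓░▒█ ▓█ ░▒▓ ▒░█ █ ░█▓┃                
        ┃▒ ▒▒  ░▒█░░█░▒ ░▒ █▓█  ┃                
        ┃▓ ░▒▒ ▒▒▒░█▓▓▒▒▓█░ ▓ █▓┃                
   ┏━━━━━━━━━━━━━━━━━━━━━━━━━━━━━━━━━━━━━┓       
   ┃ Sokoban                             ┃       
   ┠─────────────────────────────────────┨       
   ┃████████                             ┃       
   ┃█   □ □█                             ┃       
   ┃█◎ █   █                             ┃       
   ┃█  @◎  █                             ┃       
   ┃█  █   █                             ┃       
   ┃█□  ██ █                             ┃       
   ┃█  ◎   █                             ┃       
   ┗━━━━━━━━━━━━━━━━━━━━━━━━━━━━━━━━━━━━━┛       


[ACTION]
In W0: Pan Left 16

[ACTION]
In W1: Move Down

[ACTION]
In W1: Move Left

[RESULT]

        ┏━━━━━━━━━━━━━━━━━━━━━━━┓                
        ┃ ImageViewer           ┃                
        ┠───────────────────────┨                
        ┃▓▒░▓░▒▒░░░ ░█▒▒█ ▓▒▒▒▓▒┃                
        ┃▒▓░█▓▓ ▓▓█ ▒░▒▓  ▓▓▒▒░▓┃                
        ┃▓░░█░█▒███▒▓░▒ ░░██ ▓▓█┃                
        ┃░░░▒  ▓▓▓ ▓▒ ░░░▓░▒▒▒ ▒┃                
        ┃█░█  ▒ ▒███░ ░█░  ▓▓▓█▒┃                
        ┃ ░▒▓██░▓░░▓▓█░ ▒▓▒▓░█░ ┃                
        ┃█░▓░▒█ ▓█ ░▒▓ ▒░█ █ ░█▓┃                
        ┃▒ ▒▒  ░▒█░░█░▒ ░▒ █▓█  ┃                
        ┃▓ ░▒▒ ▒▒▒░█▓▓▒▒▓█░ ▓ █▓┃                
   ┏━━━━━━━━━━━━━━━━━━━━━━━━━━━━━━━━━━━━━┓       
   ┃ Sokoban                             ┃       
   ┠─────────────────────────────────────┨       
   ┃████████                             ┃       
   ┃█   □ □█                             ┃       
   ┃█◎ █   █                             ┃       
   ┃█ @ ◎  █                             ┃       
   ┃█  █   █                             ┃       
   ┃█□  ██ █                             ┃       
   ┃█  ◎   █                             ┃       
   ┗━━━━━━━━━━━━━━━━━━━━━━━━━━━━━━━━━━━━━┛       


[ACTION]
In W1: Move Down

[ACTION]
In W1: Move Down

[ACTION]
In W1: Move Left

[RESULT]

        ┏━━━━━━━━━━━━━━━━━━━━━━━┓                
        ┃ ImageViewer           ┃                
        ┠───────────────────────┨                
        ┃▓▒░▓░▒▒░░░ ░█▒▒█ ▓▒▒▒▓▒┃                
        ┃▒▓░█▓▓ ▓▓█ ▒░▒▓  ▓▓▒▒░▓┃                
        ┃▓░░█░█▒███▒▓░▒ ░░██ ▓▓█┃                
        ┃░░░▒  ▓▓▓ ▓▒ ░░░▓░▒▒▒ ▒┃                
        ┃█░█  ▒ ▒███░ ░█░  ▓▓▓█▒┃                
        ┃ ░▒▓██░▓░░▓▓█░ ▒▓▒▓░█░ ┃                
        ┃█░▓░▒█ ▓█ ░▒▓ ▒░█ █ ░█▓┃                
        ┃▒ ▒▒  ░▒█░░█░▒ ░▒ █▓█  ┃                
        ┃▓ ░▒▒ ▒▒▒░█▓▓▒▒▓█░ ▓ █▓┃                
   ┏━━━━━━━━━━━━━━━━━━━━━━━━━━━━━━━━━━━━━┓       
   ┃ Sokoban                             ┃       
   ┠─────────────────────────────────────┨       
   ┃████████                             ┃       
   ┃█   □ □█                             ┃       
   ┃█◎ █   █                             ┃       
   ┃█   ◎  █                             ┃       
   ┃█  █   █                             ┃       
   ┃█□@ ██ █                             ┃       
   ┃█  ◎   █                             ┃       
   ┗━━━━━━━━━━━━━━━━━━━━━━━━━━━━━━━━━━━━━┛       


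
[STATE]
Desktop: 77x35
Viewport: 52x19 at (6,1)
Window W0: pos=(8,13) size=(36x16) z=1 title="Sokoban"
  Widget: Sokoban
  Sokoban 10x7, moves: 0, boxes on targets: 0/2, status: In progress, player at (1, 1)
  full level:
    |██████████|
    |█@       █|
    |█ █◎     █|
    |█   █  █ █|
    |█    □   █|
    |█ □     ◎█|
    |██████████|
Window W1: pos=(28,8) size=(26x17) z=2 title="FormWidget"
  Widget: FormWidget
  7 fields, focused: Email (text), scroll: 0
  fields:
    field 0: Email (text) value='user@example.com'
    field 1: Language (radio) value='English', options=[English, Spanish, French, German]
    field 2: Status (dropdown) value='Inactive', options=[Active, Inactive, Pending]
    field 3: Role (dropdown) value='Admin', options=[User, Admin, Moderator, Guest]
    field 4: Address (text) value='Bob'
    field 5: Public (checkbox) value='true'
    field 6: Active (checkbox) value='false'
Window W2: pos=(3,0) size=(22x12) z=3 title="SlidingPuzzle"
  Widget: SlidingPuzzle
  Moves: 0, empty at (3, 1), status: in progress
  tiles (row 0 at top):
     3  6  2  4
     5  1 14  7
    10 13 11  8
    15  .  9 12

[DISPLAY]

lidingPuzzle      ┃                                 
──────────────────┨                                 
───┬────┬────┬────┃                                 
 3 │  6 │  2 │  4 ┃                                 
───┼────┼────┼────┃                                 
 5 │  1 │ 14 │  7 ┃                                 
───┼────┼────┼────┃                                 
10 │ 13 │ 11 │  8 ┃   ┏━━━━━━━━━━━━━━━━━━━━━━━━┓    
───┼────┼────┼────┃   ┃ FormWidget             ┃    
15 │    │  9 │ 12 ┃   ┠────────────────────────┨    
━━━━━━━━━━━━━━━━━━┛   ┃> Email:      [user@exa]┃    
                      ┃  Language:   (●) Englis┃    
  ┏━━━━━━━━━━━━━━━━━━━┃  Status:     [Inactiv▼]┃    
  ┃ Sokoban           ┃  Role:       [Admin  ▼]┃    
  ┠───────────────────┃  Address:    [Bob     ]┃    
  ┃██████████         ┃  Public:     [x]       ┃    
  ┃█@       █         ┃  Active:     [ ]       ┃    
  ┃█ █◎     █         ┃                        ┃    
  ┃█   █  █ █         ┃                        ┃    


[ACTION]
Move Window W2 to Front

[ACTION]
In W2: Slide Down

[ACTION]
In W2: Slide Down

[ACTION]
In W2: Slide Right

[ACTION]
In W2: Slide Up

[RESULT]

lidingPuzzle      ┃                                 
──────────────────┨                                 
───┬────┬────┬────┃                                 
 3 │  6 │  2 │  4 ┃                                 
───┼────┼────┼────┃                                 
10 │  5 │ 14 │  7 ┃                                 
───┼────┼────┼────┃                                 
   │  1 │ 11 │  8 ┃   ┏━━━━━━━━━━━━━━━━━━━━━━━━┓    
───┼────┼────┼────┃   ┃ FormWidget             ┃    
15 │ 13 │  9 │ 12 ┃   ┠────────────────────────┨    
━━━━━━━━━━━━━━━━━━┛   ┃> Email:      [user@exa]┃    
                      ┃  Language:   (●) Englis┃    
  ┏━━━━━━━━━━━━━━━━━━━┃  Status:     [Inactiv▼]┃    
  ┃ Sokoban           ┃  Role:       [Admin  ▼]┃    
  ┠───────────────────┃  Address:    [Bob     ]┃    
  ┃██████████         ┃  Public:     [x]       ┃    
  ┃█@       █         ┃  Active:     [ ]       ┃    
  ┃█ █◎     █         ┃                        ┃    
  ┃█   █  █ █         ┃                        ┃    


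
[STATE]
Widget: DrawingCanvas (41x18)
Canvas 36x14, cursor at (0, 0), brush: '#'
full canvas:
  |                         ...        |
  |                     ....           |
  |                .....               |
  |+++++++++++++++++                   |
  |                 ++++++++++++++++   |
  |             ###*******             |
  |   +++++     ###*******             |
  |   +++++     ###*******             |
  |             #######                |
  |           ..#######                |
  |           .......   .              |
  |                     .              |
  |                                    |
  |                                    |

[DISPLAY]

+                        ...             
                     ....                
                .....                    
+++++++++++++++++                        
                 ++++++++++++++++        
             ###*******                  
   +++++     ###*******                  
   +++++     ###*******                  
             #######                     
           ..#######                     
           .......   .                   
                     .                   
                                         
                                         
                                         
                                         
                                         
                                         


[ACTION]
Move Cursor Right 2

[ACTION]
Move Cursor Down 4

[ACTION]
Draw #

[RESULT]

                         ...             
                     ....                
                .....                    
+++++++++++++++++                        
  #              ++++++++++++++++        
             ###*******                  
   +++++     ###*******                  
   +++++     ###*******                  
             #######                     
           ..#######                     
           .......   .                   
                     .                   
                                         
                                         
                                         
                                         
                                         
                                         


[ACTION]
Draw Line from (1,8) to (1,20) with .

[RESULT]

                         ...             
        .................                
                .....                    
+++++++++++++++++                        
  #              ++++++++++++++++        
             ###*******                  
   +++++     ###*******                  
   +++++     ###*******                  
             #######                     
           ..#######                     
           .......   .                   
                     .                   
                                         
                                         
                                         
                                         
                                         
                                         


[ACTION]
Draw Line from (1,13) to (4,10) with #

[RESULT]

                         ...             
        .....#...........                
            #   .....                    
+++++++++++#+++++                        
  #       #      ++++++++++++++++        
             ###*******                  
   +++++     ###*******                  
   +++++     ###*******                  
             #######                     
           ..#######                     
           .......   .                   
                     .                   
                                         
                                         
                                         
                                         
                                         
                                         


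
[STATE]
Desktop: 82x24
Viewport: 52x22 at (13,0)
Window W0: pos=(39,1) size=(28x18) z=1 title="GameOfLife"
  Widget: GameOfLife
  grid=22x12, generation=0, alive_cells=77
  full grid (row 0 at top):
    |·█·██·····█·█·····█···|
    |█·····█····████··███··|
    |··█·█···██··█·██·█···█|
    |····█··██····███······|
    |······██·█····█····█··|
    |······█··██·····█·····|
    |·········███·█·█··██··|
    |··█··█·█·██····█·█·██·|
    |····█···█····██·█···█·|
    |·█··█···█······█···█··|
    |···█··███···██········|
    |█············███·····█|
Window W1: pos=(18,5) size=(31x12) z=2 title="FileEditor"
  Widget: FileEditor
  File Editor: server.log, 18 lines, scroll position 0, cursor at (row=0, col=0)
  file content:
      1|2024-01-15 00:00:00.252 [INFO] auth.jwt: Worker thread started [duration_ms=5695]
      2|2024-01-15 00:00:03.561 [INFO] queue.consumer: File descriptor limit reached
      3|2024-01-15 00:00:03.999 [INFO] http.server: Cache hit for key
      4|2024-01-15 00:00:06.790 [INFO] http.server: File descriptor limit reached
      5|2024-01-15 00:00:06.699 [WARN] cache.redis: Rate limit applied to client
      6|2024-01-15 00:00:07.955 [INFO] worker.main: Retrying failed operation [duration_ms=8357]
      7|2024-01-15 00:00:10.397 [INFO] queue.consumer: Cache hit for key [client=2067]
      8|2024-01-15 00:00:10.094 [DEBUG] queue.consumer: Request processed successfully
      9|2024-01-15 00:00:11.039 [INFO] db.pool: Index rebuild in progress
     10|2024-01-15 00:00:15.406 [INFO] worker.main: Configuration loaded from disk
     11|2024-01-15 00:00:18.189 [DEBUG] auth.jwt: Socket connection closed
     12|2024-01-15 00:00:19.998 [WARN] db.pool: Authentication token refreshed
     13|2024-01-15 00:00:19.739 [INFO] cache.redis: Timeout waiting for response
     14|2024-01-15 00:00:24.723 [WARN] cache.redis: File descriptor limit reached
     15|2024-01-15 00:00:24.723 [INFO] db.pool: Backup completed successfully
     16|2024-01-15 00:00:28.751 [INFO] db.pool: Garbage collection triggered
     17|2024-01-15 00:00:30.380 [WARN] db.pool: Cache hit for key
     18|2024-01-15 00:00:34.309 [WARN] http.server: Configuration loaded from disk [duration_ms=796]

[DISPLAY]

                                                    
                          ┏━━━━━━━━━━━━━━━━━━━━━━━━━
                          ┃ GameOfLife              
                          ┠─────────────────────────
                          ┃Gen: 0                   
     ┏━━━━━━━━━━━━━━━━━━━━━━━━━━━━━┓·█·█·····█···   
     ┃ FileEditor                  ┃··████··███··   
     ┠─────────────────────────────┨█··█·██·█···█   
     ┃█024-01-15 00:00:00.252 [INF▲┃····███······   
     ┃2024-01-15 00:00:03.561 [INF█┃█····█····█··   
     ┃2024-01-15 00:00:03.999 [INF░┃██·····█·····   
     ┃2024-01-15 00:00:06.790 [INF░┃███·█·█··██··   
     ┃2024-01-15 00:00:06.699 [WAR░┃██····█·█·██·   
     ┃2024-01-15 00:00:07.955 [INF░┃····██·█···█·   
     ┃2024-01-15 00:00:10.397 [INF░┃······█···█··   
     ┃2024-01-15 00:00:10.094 [DEB▼┃···██········   
     ┗━━━━━━━━━━━━━━━━━━━━━━━━━━━━━┛····███·····█   
                          ┃                         
                          ┗━━━━━━━━━━━━━━━━━━━━━━━━━
                                                    
                                                    
                                                    


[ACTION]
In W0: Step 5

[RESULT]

                                                    
                          ┏━━━━━━━━━━━━━━━━━━━━━━━━━
                          ┃ GameOfLife              
                          ┠─────────────────────────
                          ┃Gen: 5                   
     ┏━━━━━━━━━━━━━━━━━━━━━━━━━━━━━┓██······██···   
     ┃ FileEditor                  ┃·█······█·█··   
     ┠─────────────────────────────┨█········█···   
     ┃█024-01-15 00:00:00.252 [INF▲┃█··█·········   
     ┃2024-01-15 00:00:03.561 [INF█┃···██···█····   
     ┃2024-01-15 00:00:03.999 [INF░┃██·█···██····   
     ┃2024-01-15 00:00:06.790 [INF░┃·█·█···██····   
     ┃2024-01-15 00:00:06.699 [WAR░┃···█········█   
     ┃2024-01-15 00:00:07.955 [INF░┃···█·█·····██   
     ┃2024-01-15 00:00:10.397 [INF░┃█····█·█·····   
     ┃2024-01-15 00:00:10.094 [DEB▼┃··██···█·····   
     ┗━━━━━━━━━━━━━━━━━━━━━━━━━━━━━┛█████··█·····   
                          ┃                         
                          ┗━━━━━━━━━━━━━━━━━━━━━━━━━
                                                    
                                                    
                                                    


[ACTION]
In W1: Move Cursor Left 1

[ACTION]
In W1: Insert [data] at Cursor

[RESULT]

                                                    
                          ┏━━━━━━━━━━━━━━━━━━━━━━━━━
                          ┃ GameOfLife              
                          ┠─────────────────────────
                          ┃Gen: 5                   
     ┏━━━━━━━━━━━━━━━━━━━━━━━━━━━━━┓██······██···   
     ┃ FileEditor                  ┃·█······█·█··   
     ┠─────────────────────────────┨█········█···   
     ┃data█024-01-15 00:00:00.252 ▲┃█··█·········   
     ┃2024-01-15 00:00:03.561 [INF█┃···██···█····   
     ┃2024-01-15 00:00:03.999 [INF░┃██·█···██····   
     ┃2024-01-15 00:00:06.790 [INF░┃·█·█···██····   
     ┃2024-01-15 00:00:06.699 [WAR░┃···█········█   
     ┃2024-01-15 00:00:07.955 [INF░┃···█·█·····██   
     ┃2024-01-15 00:00:10.397 [INF░┃█····█·█·····   
     ┃2024-01-15 00:00:10.094 [DEB▼┃··██···█·····   
     ┗━━━━━━━━━━━━━━━━━━━━━━━━━━━━━┛█████··█·····   
                          ┃                         
                          ┗━━━━━━━━━━━━━━━━━━━━━━━━━
                                                    
                                                    
                                                    


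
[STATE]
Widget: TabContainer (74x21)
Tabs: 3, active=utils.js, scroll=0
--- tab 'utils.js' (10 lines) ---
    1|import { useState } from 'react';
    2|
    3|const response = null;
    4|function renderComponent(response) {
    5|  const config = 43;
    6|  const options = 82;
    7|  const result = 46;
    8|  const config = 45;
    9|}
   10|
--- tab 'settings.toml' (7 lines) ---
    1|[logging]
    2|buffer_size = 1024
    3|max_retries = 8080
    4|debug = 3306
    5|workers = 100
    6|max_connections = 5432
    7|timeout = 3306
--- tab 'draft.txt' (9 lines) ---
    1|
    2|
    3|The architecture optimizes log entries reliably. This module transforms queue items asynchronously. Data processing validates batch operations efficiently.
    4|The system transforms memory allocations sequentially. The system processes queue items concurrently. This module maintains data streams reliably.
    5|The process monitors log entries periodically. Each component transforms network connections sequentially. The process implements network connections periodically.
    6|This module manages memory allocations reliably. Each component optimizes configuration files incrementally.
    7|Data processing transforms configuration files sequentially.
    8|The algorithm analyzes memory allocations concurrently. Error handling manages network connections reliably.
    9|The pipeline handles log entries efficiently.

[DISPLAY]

[utils.js]│ settings.toml │ draft.txt                                     
──────────────────────────────────────────────────────────────────────────
import { useState } from 'react';                                         
                                                                          
const response = null;                                                    
function renderComponent(response) {                                      
  const config = 43;                                                      
  const options = 82;                                                     
  const result = 46;                                                      
  const config = 45;                                                      
}                                                                         
                                                                          
                                                                          
                                                                          
                                                                          
                                                                          
                                                                          
                                                                          
                                                                          
                                                                          
                                                                          


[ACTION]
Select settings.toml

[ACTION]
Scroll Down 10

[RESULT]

 utils.js │[settings.toml]│ draft.txt                                     
──────────────────────────────────────────────────────────────────────────
timeout = 3306                                                            
                                                                          
                                                                          
                                                                          
                                                                          
                                                                          
                                                                          
                                                                          
                                                                          
                                                                          
                                                                          
                                                                          
                                                                          
                                                                          
                                                                          
                                                                          
                                                                          
                                                                          
                                                                          


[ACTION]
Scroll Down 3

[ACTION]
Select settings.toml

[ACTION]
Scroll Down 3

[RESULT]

 utils.js │[settings.toml]│ draft.txt                                     
──────────────────────────────────────────────────────────────────────────
debug = 3306                                                              
workers = 100                                                             
max_connections = 5432                                                    
timeout = 3306                                                            
                                                                          
                                                                          
                                                                          
                                                                          
                                                                          
                                                                          
                                                                          
                                                                          
                                                                          
                                                                          
                                                                          
                                                                          
                                                                          
                                                                          
                                                                          


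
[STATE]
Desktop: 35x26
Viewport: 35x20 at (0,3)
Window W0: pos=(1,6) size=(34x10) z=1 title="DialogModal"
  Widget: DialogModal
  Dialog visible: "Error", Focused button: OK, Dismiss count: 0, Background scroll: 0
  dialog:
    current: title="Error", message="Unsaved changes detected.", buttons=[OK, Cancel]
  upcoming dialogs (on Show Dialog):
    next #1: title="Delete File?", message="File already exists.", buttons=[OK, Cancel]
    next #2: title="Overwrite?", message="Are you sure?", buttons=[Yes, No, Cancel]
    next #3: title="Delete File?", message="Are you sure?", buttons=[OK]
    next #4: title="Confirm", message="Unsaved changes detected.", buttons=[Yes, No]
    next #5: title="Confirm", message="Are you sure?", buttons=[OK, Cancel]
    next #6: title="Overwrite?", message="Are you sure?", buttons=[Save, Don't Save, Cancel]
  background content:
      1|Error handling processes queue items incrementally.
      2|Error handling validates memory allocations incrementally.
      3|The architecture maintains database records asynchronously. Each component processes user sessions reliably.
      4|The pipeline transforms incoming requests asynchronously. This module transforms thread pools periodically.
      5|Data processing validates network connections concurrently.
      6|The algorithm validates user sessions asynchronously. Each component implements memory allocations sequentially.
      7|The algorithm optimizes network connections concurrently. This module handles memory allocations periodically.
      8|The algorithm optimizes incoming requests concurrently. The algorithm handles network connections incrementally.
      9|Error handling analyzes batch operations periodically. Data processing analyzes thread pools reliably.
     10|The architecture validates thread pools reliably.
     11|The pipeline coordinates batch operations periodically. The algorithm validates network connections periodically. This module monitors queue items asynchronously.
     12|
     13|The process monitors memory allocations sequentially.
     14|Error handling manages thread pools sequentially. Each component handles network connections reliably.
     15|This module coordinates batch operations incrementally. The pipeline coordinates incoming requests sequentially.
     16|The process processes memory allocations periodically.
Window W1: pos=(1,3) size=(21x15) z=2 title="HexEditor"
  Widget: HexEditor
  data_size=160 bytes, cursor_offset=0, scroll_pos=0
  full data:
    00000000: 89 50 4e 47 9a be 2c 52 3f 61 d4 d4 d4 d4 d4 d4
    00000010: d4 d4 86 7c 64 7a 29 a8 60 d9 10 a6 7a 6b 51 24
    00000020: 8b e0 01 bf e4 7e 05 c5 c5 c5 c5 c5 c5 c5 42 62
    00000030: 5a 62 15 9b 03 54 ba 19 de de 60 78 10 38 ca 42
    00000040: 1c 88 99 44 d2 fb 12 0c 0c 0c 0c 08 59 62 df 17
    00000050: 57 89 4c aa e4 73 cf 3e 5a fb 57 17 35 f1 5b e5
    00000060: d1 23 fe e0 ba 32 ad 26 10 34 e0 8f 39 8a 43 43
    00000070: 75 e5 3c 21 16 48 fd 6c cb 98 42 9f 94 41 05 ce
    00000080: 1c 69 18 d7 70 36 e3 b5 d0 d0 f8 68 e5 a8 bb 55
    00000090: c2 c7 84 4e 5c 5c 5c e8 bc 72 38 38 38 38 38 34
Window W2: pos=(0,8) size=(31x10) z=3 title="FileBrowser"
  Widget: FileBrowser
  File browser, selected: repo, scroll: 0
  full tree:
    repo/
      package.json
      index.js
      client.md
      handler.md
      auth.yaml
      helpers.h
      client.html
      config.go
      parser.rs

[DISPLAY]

 ┏━━━━━━━━━━━━━━━━━━━┓             
 ┃ HexEditor         ┃             
 ┠───────────────────┨             
 ┃00000000  89 50 4e ┃━━━━━━━━━━━━┓
 ┃00000010  d4 d4 86 ┃            ┃
┏━━━━━━━━━━━━━━━━━━━━━━━━━━━━━┓───┨
┃ FileBrowser                 ┃┐ i┃
┠─────────────────────────────┨│y ┃
┃> [-] repo/                  ┃│ab┃
┃    package.json             ┃│ng┃
┃    index.js                 ┃┘or┃
┃    client.md                ┃ses┃
┃    handler.md               ┃━━━┛
┃    auth.yaml                ┃    
┗━━━━━━━━━━━━━━━━━━━━━━━━━━━━━┛    
                                   
                                   
                                   
                                   
                                   


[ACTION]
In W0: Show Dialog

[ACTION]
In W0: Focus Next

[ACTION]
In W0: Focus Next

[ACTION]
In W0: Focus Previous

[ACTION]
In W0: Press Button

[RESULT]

 ┏━━━━━━━━━━━━━━━━━━━┓             
 ┃ HexEditor         ┃             
 ┠───────────────────┨             
 ┃00000000  89 50 4e ┃━━━━━━━━━━━━┓
 ┃00000010  d4 d4 86 ┃            ┃
┏━━━━━━━━━━━━━━━━━━━━━━━━━━━━━┓───┨
┃ FileBrowser                 ┃e i┃
┠─────────────────────────────┨ry ┃
┃> [-] repo/                  ┃tab┃
┃    package.json             ┃ing┃
┃    index.js                 ┃wor┃
┃    client.md                ┃ses┃
┃    handler.md               ┃━━━┛
┃    auth.yaml                ┃    
┗━━━━━━━━━━━━━━━━━━━━━━━━━━━━━┛    
                                   
                                   
                                   
                                   
                                   


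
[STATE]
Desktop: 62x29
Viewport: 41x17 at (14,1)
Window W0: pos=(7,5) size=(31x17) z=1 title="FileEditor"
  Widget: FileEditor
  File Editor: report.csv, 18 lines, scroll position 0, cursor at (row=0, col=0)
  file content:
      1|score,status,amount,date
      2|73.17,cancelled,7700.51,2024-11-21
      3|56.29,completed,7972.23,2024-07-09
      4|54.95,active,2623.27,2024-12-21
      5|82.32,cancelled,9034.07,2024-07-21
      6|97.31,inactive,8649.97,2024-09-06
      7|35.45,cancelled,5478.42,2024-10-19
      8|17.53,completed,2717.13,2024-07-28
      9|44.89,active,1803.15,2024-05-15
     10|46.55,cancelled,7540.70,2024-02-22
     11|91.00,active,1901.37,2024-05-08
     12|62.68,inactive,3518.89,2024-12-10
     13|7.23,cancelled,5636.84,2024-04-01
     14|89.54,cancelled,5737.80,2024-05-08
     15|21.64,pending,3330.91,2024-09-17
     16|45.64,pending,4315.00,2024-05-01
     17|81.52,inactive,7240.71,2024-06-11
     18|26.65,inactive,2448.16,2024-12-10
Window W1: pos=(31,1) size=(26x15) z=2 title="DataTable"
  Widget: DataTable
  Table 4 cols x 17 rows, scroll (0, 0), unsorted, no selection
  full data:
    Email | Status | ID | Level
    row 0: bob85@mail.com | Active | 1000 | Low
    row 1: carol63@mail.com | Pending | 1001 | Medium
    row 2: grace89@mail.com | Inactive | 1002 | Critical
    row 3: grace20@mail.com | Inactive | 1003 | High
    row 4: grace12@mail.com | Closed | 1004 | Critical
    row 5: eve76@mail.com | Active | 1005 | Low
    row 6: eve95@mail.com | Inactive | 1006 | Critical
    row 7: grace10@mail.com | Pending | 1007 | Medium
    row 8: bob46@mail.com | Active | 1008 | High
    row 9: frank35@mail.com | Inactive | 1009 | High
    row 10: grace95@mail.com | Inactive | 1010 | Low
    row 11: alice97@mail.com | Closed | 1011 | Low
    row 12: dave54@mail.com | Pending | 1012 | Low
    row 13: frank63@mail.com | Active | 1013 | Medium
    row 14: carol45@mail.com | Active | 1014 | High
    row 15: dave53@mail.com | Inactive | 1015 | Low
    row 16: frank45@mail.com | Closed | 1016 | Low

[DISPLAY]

                 ┏━━━━━━━━━━━━━━━━━━━━━━━
                 ┃ DataTable             
                 ┠───────────────────────
                 ┃Email           │Status
━━━━━━━━━━━━━━━━━┃────────────────┼──────
ditor            ┃bob85@mail.com  │Active
─────────────────┃carol63@mail.com│Pendin
status,amount,dat┃grace89@mail.com│Inacti
cancelled,7700.51┃grace20@mail.com│Inacti
completed,7972.23┃grace12@mail.com│Closed
active,2623.27,20┃eve76@mail.com  │Active
cancelled,9034.07┃eve95@mail.com  │Inacti
inactive,8649.97,┃grace10@mail.com│Pendin
cancelled,5478.42┃bob46@mail.com  │Active
completed,2717.13┗━━━━━━━━━━━━━━━━━━━━━━━
active,1803.15,2024-05░┃                 
cancelled,7540.70,2024░┃                 


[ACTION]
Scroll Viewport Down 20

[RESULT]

cancelled,9034.07┃eve95@mail.com  │Inacti
inactive,8649.97,┃grace10@mail.com│Pendin
cancelled,5478.42┃bob46@mail.com  │Active
completed,2717.13┗━━━━━━━━━━━━━━━━━━━━━━━
active,1803.15,2024-05░┃                 
cancelled,7540.70,2024░┃                 
active,1901.37,2024-05░┃                 
inactive,3518.89,2024-░┃                 
ancelled,5636.84,2024-▼┃                 
━━━━━━━━━━━━━━━━━━━━━━━┛                 
                                         
                                         
                                         
                                         
                                         
                                         
                                         


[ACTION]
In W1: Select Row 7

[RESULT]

cancelled,9034.07┃eve95@mail.com  │Inacti
inactive,8649.97,┃>race10@mail.com│Pendin
cancelled,5478.42┃bob46@mail.com  │Active
completed,2717.13┗━━━━━━━━━━━━━━━━━━━━━━━
active,1803.15,2024-05░┃                 
cancelled,7540.70,2024░┃                 
active,1901.37,2024-05░┃                 
inactive,3518.89,2024-░┃                 
ancelled,5636.84,2024-▼┃                 
━━━━━━━━━━━━━━━━━━━━━━━┛                 
                                         
                                         
                                         
                                         
                                         
                                         
                                         


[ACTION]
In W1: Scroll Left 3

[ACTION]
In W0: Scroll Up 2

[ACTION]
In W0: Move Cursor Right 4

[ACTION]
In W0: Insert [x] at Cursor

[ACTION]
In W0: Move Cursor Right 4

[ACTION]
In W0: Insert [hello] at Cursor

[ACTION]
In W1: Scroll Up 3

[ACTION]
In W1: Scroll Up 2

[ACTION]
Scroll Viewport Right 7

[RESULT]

ed,9034.07┃eve95@mail.com  │Inactiv┃     
e,8649.97,┃>race10@mail.com│Pending┃     
ed,5478.42┃bob46@mail.com  │Active ┃     
ed,2717.13┗━━━━━━━━━━━━━━━━━━━━━━━━┛     
1803.15,2024-05░┃                        
ed,7540.70,2024░┃                        
1901.37,2024-05░┃                        
e,3518.89,2024-░┃                        
d,5636.84,2024-▼┃                        
━━━━━━━━━━━━━━━━┛                        
                                         
                                         
                                         
                                         
                                         
                                         
                                         
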